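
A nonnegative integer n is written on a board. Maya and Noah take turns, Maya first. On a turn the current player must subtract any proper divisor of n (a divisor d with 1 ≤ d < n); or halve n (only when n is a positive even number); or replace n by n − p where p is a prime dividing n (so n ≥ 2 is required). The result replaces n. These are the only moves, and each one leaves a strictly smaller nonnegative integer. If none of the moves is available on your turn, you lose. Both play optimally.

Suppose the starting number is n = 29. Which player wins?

Maya wins.

Compute win/loss labels from the base case upward. A position with no move is L. Any other position is W if it can reach an L in one move, else L.
n=0: no move → L
n=1: no move → L
n=2: W (go to 0, an L position)
n=3: W (go to 0, an L position)
n=4: L (options 2(W), 3(W) are all W)
n=5: W (go to 0, an L position)
n=6: W (go to 4, an L position)
n=7: W (go to 0, an L position)
n=8: W (go to 4, an L position)
n=9: L (options 6(W), 8(W) are all W)
n=10: W (go to 9, an L position)
n=11: W (go to 0, an L position)
n=12: W (go to 9, an L position)
n=13: W (go to 0, an L position)
n=14: L (options 7(W), 12(W), 13(W) are all W)
n=15: W (go to 14, an L position)
n=16: W (go to 14, an L position)
n=17: W (go to 0, an L position)
n=18: W (go to 9, an L position)
n=19: W (go to 0, an L position)
n=20: L (options 10(W), 15(W), 16(W), 18(W), 19(W) are all W)
n=21: W (go to 14, an L position)
n=22: W (go to 20, an L position)
n=23: W (go to 0, an L position)
n=24: W (go to 20, an L position)
n=25: W (go to 20, an L position)
n=26: L (options 13(W), 24(W), 25(W) are all W)
n=27: W (go to 26, an L position)
n=28: W (go to 14, an L position)
n=29: W (go to 0, an L position)
From 29 Maya can move to 0, reaching an L position.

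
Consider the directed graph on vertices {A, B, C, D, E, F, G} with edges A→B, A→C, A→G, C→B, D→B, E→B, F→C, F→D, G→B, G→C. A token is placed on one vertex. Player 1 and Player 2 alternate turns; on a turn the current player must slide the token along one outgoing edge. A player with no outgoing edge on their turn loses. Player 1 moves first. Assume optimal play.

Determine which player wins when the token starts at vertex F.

Work bottom-up. With no move the player to move loses. Otherwise the position is W if at least one move leads to an L position for the opponent, and L if every move leads to a W.
Every edge goes from a vertex to one that appears earlier in the order B, C, G, D, F, A, E, so processing vertices in that order labels each vertex after all of its successors.
B: no outgoing edge → L
C: reaches L-position B → W
G: reaches L-position B → W
D: reaches L-position B → W
F: only reaches D(W), C(W), all W → L
A: reaches L-position B → W
E: reaches L-position B → W
Every move from F reaches a W position, so the mover loses.

Player 2 wins.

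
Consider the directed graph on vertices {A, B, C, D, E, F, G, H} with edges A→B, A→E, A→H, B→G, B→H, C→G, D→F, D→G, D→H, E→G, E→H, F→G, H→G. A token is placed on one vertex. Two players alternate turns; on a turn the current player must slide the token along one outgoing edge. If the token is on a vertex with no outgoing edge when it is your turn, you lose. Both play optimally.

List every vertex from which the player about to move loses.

Work bottom-up. With no move the player to move loses. Otherwise the position is W if at least one move leads to an L position for the opponent, and L if every move leads to a W.
Every edge goes from a vertex to one that appears earlier in the order G, H, C, F, B, D, E, A, so processing vertices in that order labels each vertex after all of its successors.
G: no outgoing edge → L
H: reaches L-position G → W
C: reaches L-position G → W
F: reaches L-position G → W
B: reaches L-position G → W
D: reaches L-position G → W
E: reaches L-position G → W
A: only reaches E(W), B(W), H(W), all W → L
Reading off the rows marked L gives the requested list; there are 2 such vertices.

A, G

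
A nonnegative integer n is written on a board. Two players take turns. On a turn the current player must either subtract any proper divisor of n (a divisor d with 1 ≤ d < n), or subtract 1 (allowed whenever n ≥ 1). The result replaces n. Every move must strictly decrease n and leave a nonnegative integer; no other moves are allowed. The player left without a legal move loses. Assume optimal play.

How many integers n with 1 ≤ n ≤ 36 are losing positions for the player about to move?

Work bottom-up. With no move the player to move loses. Otherwise the position is W if at least one move leads to an L position for the opponent, and L if every move leads to a W.
n=0: no move → L
n=1: W (go to 0, an L position)
n=2: L (sole option 1(W) is W)
n=3: W (go to 2, an L position)
n=4: W (go to 2, an L position)
n=5: L (sole option 4(W) is W)
n=6: W (go to 5, an L position)
n=7: L (sole option 6(W) is W)
n=8: W (go to 7, an L position)
n=9: L (options 6(W), 8(W) are all W)
n=10: W (go to 5, an L position)
n=11: L (sole option 10(W) is W)
n=12: W (go to 9, an L position)
n=13: L (sole option 12(W) is W)
n=14: W (go to 7, an L position)
n=15: L (options 10(W), 12(W), 14(W) are all W)
n=16: W (go to 15, an L position)
n=17: L (sole option 16(W) is W)
n=18: W (go to 9, an L position)
n=19: L (sole option 18(W) is W)
n=20: W (go to 15, an L position)
n=21: L (options 14(W), 18(W), 20(W) are all W)
n=22: W (go to 11, an L position)
n=23: L (sole option 22(W) is W)
n=24: W (go to 21, an L position)
n=25: L (options 20(W), 24(W) are all W)
n=26: W (go to 13, an L position)
n=27: L (options 18(W), 24(W), 26(W) are all W)
n=28: W (go to 21, an L position)
n=29: L (sole option 28(W) is W)
n=30: W (go to 15, an L position)
n=31: L (sole option 30(W) is W)
n=32: W (go to 31, an L position)
n=33: L (options 22(W), 30(W), 32(W) are all W)
n=34: W (go to 17, an L position)
n=35: L (options 28(W), 30(W), 34(W) are all W)
n=36: W (go to 27, an L position)
L entries with 1 ≤ n ≤ 36 (n=0 is outside the asked range and is not counted): n = 2, 5, 7, 9, 11, 13, 15, 17, 19, 21, 23, 25, 27, 29, 31, 33, 35; that makes 17.

17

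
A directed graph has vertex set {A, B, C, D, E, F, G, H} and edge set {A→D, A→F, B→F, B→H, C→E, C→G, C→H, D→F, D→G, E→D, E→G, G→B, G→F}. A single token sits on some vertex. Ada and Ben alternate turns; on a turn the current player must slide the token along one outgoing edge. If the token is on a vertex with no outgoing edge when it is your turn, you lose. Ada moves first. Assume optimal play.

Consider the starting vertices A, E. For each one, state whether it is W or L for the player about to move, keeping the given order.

Classify positions by backward induction: terminal positions (no move available) are L. From any other position, the mover wins iff some move reaches an L.
Every edge goes from a vertex to one that appears earlier in the order H, F, B, G, D, E, C, A, so processing vertices in that order labels each vertex after all of its successors.
H: no outgoing edge → L
F: no outgoing edge → L
B: W (go to F, an L position)
G: W (go to F, an L position)
D: W (go to F, an L position)
E: L (options D(W), G(W) are all W)
C: W (go to E, an L position)
A: W (go to F, an L position)

A: W, E: L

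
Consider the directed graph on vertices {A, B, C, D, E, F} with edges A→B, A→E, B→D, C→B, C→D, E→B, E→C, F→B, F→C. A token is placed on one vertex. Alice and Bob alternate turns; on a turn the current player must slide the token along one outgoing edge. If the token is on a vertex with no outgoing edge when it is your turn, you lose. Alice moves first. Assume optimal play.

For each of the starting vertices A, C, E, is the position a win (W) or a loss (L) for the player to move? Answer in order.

Label each position W (a win for the player to move) or L (a loss). A position with no legal move is L; any other position is W exactly when some move reaches an L, and L when every move reaches a W.
Every edge goes from a vertex to one that appears earlier in the order D, B, C, E, A, F, so processing vertices in that order labels each vertex after all of its successors.
D: no outgoing edge → L
B: can move to D, which is L ⇒ W
C: can move to D, which is L ⇒ W
E: moves to C(W), B(W); every one is W ⇒ L
A: can move to E, which is L ⇒ W
F: moves to C(W), B(W); every one is W ⇒ L

A: W, C: W, E: L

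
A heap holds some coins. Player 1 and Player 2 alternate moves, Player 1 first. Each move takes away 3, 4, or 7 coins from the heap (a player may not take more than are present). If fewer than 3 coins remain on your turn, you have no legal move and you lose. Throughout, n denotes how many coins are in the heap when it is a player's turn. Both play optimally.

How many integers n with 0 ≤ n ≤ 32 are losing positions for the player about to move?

12

Build the W/L table. Terminal = L. A non-terminal position is W if it has a move to some L; otherwise it is L.
n=0: no move → L
n=1: no move → L
n=2: no move → L
n=3: W (go to 0, an L position)
n=4: W (go to 1, an L position)
n=5: W (go to 2, an L position)
n=6: W (go to 2, an L position)
n=7: W (go to 0, an L position)
n=8: W (go to 1, an L position)
n=9: W (go to 2, an L position)
n=10: L (options 7(W), 6(W), 3(W) are all W)
n=11: L (options 8(W), 7(W), 4(W) are all W)
n=12: L (options 9(W), 8(W), 5(W) are all W)
n=13: W (go to 10, an L position)
n=14: W (go to 11, an L position)
n=15: W (go to 12, an L position)
n=16: W (go to 12, an L position)
n=17: W (go to 10, an L position)
n=18: W (go to 11, an L position)
n=19: W (go to 12, an L position)
n=20: L (options 17(W), 16(W), 13(W) are all W)
n=21: L (options 18(W), 17(W), 14(W) are all W)
n=22: L (options 19(W), 18(W), 15(W) are all W)
n=23: W (go to 20, an L position)
n=24: W (go to 21, an L position)
n=25: W (go to 22, an L position)
n=26: W (go to 22, an L position)
n=27: W (go to 20, an L position)
n=28: W (go to 21, an L position)
n=29: W (go to 22, an L position)
n=30: L (options 27(W), 26(W), 23(W) are all W)
n=31: L (options 28(W), 27(W), 24(W) are all W)
n=32: L (options 29(W), 28(W), 25(W) are all W)
L entries with 0 ≤ n ≤ 32: n = 0, 1, 2, 10, 11, 12, 20, 21, 22, 30, 31, 32; that makes 12.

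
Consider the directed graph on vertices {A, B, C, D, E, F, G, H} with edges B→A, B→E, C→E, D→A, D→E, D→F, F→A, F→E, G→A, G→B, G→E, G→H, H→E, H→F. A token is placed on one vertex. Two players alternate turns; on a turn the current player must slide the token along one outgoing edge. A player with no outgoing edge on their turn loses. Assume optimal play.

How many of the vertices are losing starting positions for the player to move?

Positions with no move are L. A position that does have a move is losing for the player to move precisely when every available move leads to a winning position for the opponent. Fill in the labels:
Every edge goes from a vertex to one that appears earlier in the order E, A, B, F, D, H, C, G, so processing vertices in that order labels each vertex after all of its successors.
E: no outgoing edge → L
A: no outgoing edge → L
B: →A(L), so W
F: →A(L), so W
D: →A(L), so W
H: →E(L), so W
C: →E(L), so W
G: →A(L), so W
The L vertices are A, E; that is 2 in all.

2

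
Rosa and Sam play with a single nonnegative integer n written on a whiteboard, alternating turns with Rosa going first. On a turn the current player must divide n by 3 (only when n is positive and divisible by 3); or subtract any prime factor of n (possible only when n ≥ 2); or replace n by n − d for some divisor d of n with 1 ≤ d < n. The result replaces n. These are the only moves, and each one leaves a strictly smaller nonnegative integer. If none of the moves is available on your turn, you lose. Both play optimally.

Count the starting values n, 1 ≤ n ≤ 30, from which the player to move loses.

Use the standard recursion: the mover loses at a terminal position; elsewhere, the mover wins exactly when some move hands the opponent an L position.
n=0: no move → L
n=1: no move → L
n=2: →0(L), so W
n=3: →0(L), so W
n=4: →2(W), 3(W) — all W, so L
n=5: →0(L), so W
n=6: →4(L), so W
n=7: →0(L), so W
n=8: →4(L), so W
n=9: →3(W), 6(W), 8(W) — all W, so L
n=10: →9(L), so W
n=11: →0(L), so W
n=12: →4(L), so W
n=13: →0(L), so W
n=14: →7(W), 12(W), 13(W) — all W, so L
n=15: →14(L), so W
n=16: →14(L), so W
n=17: →0(L), so W
n=18: →9(L), so W
n=19: →0(L), so W
n=20: →10(W), 15(W), 16(W), 18(W), 19(W) — all W, so L
n=21: →14(L), so W
n=22: →20(L), so W
n=23: →0(L), so W
n=24: →20(L), so W
n=25: →20(L), so W
n=26: →13(W), 24(W), 25(W) — all W, so L
n=27: →9(L), so W
n=28: →14(L), so W
n=29: →0(L), so W
n=30: →20(L), so W
L entries with 1 ≤ n ≤ 30 (n=0 is outside the asked range and is not counted): n = 1, 4, 9, 14, 20, 26; that makes 6.

6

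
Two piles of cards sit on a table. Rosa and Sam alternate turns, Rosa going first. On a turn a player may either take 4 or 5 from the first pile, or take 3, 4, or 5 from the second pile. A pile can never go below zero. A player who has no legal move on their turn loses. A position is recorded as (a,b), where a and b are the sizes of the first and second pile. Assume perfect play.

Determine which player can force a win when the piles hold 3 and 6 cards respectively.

Compute win/loss labels from the base case upward. A position with no move is L. Any other position is W if it can reach an L in one move, else L.
No move ever increases a pile, so every position that can arise here has a ≤ 3 and b ≤ 6; it is enough to label the cells with 0 ≤ a ≤ 3 and 0 ≤ b ≤ 6.
Every move lowers a or b (never raises either), so fill the grid row by row in increasing a, and left to right within a row: each cell's successors are then already labelled.
      b=0  b=1  b=2  b=3  b=4  b=5  b=6
a=0:    L    L    L    W    W    W    W
a=1:    L    L    L    W    W    W    W
a=2:    L    L    L    W    W    W    W
a=3:    L    L    L    W    W    W    W
Cells with no legal move (terminal, hence L): (0,0), (0,1), (0,2), (1,0), (1,1), (1,2), (2,0), (2,1), (2,2), (3,0), (3,1), (3,2).
Every other cell has at least one move into one of the L cells above, so it is W.
From (3,6) Rosa can move to (3,2), reaching an L position.

Rosa wins.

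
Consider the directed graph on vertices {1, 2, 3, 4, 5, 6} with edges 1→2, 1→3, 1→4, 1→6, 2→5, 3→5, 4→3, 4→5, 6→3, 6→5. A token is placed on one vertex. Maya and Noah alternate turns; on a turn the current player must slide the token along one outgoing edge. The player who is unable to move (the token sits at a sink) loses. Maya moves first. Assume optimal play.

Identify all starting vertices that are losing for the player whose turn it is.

Classify positions by backward induction: terminal positions (no move available) are L. From any other position, the mover wins iff some move reaches an L.
Every edge goes from a vertex to one that appears earlier in the order 5, 3, 6, 2, 4, 1, so processing vertices in that order labels each vertex after all of its successors.
5: no outgoing edge → L
3: →5(L), so W
6: →5(L), so W
2: →5(L), so W
4: →5(L), so W
1: →4(W), 2(W), 6(W), 3(W) — all W, so L
The losing starting vertices are exactly the entries labelled L in this table (2 of them).

1, 5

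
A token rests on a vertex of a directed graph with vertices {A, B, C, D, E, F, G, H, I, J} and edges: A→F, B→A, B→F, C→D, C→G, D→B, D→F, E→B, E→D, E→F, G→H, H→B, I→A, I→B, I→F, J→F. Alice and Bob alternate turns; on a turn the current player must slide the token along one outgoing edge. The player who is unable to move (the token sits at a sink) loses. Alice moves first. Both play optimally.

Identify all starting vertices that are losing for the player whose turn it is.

Classify positions by backward induction: terminal positions (no move available) are L. From any other position, the mover wins iff some move reaches an L.
Every edge goes from a vertex to one that appears earlier in the order F, A, B, I, D, H, G, E, J, C, so processing vertices in that order labels each vertex after all of its successors.
F: no outgoing edge → L
A: reaches L-position F → W
B: reaches L-position F → W
I: reaches L-position F → W
D: reaches L-position F → W
H: only reaches B(W), which is W → L
G: reaches L-position H → W
E: reaches L-position F → W
J: reaches L-position F → W
C: only reaches G(W), D(W), all W → L
The losing starting vertices are exactly the entries labelled L in this table (3 of them).

C, F, H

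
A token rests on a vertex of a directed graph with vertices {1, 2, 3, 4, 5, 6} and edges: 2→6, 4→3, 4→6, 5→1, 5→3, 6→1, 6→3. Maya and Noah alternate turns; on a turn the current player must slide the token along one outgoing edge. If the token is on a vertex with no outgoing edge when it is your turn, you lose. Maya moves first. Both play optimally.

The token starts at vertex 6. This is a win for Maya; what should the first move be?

Use the standard recursion: the mover loses at a terminal position; elsewhere, the mover wins exactly when some move hands the opponent an L position.
Every edge goes from a vertex to one that appears earlier in the order 1, 3, 5, 6, 4, 2, so processing vertices in that order labels each vertex after all of its successors.
1: no outgoing edge → L
3: no outgoing edge → L
5: W (go to 3, an L position)
6: W (go to 3, an L position)
4: W (go to 3, an L position)
2: L (sole option 6(W) is W)
From 6, the L positions reachable in one move are: 3, 1. Any move reaching one of these is winning.

Move to 3.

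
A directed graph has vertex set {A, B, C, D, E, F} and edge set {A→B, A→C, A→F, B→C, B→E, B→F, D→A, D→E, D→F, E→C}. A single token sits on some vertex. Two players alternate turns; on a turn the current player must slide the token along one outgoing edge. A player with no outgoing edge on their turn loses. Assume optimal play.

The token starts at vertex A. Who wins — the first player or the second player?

The first player wins.

Positions with no move are L. A position that does have a move is losing for the player to move precisely when every available move leads to a winning position for the opponent. Fill in the labels:
Every edge goes from a vertex to one that appears earlier in the order F, C, E, B, A, D, so processing vertices in that order labels each vertex after all of its successors.
F: no outgoing edge → L
C: no outgoing edge → L
E: W (go to C, an L position)
B: W (go to C, an L position)
A: W (go to C, an L position)
D: W (go to F, an L position)
From A the player to move can move to C, reaching an L position.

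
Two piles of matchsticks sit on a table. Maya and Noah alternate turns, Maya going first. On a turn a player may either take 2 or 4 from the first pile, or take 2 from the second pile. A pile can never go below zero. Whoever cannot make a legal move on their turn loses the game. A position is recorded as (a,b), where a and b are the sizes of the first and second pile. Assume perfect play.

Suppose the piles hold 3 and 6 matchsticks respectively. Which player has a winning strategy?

Use the standard recursion: the mover loses at a terminal position; elsewhere, the mover wins exactly when some move hands the opponent an L position.
No move ever increases a pile, so every position that can arise here has a ≤ 3 and b ≤ 6; it is enough to label the cells with 0 ≤ a ≤ 3 and 0 ≤ b ≤ 6.
Every move lowers a or b (never raises either), so fill the grid row by row in increasing a, and left to right within a row: each cell's successors are then already labelled.
      b=0  b=1  b=2  b=3  b=4  b=5  b=6
a=0:    L    L    W    W    L    L    W
a=1:    L    L    W    W    L    L    W
a=2:    W    W    L    L    W    W    L
a=3:    W    W    L    L    W    W    L
Cells with no legal move (terminal, hence L): (0,0), (0,1), (1,0), (1,1).
The remaining L cells, each justified by listing all of its moves:
(0,4): only reaches (0,2)(W), which is W → L
(0,5): only reaches (0,3)(W), which is W → L
(1,4): only reaches (1,2)(W), which is W → L
(1,5): only reaches (1,3)(W), which is W → L
(2,2): only reaches (0,2)(W), (2,0)(W), all W → L
(2,3): only reaches (0,3)(W), (2,1)(W), all W → L
(2,6): only reaches (0,6)(W), (2,4)(W), all W → L
(3,2): only reaches (1,2)(W), (3,0)(W), all W → L
(3,3): only reaches (1,3)(W), (3,1)(W), all W → L
(3,6): only reaches (1,6)(W), (3,4)(W), all W → L
Every other cell has at least one move into one of the L cells above, so it is W.
Every move from (3,6) reaches a W position, so the mover loses.

Noah wins.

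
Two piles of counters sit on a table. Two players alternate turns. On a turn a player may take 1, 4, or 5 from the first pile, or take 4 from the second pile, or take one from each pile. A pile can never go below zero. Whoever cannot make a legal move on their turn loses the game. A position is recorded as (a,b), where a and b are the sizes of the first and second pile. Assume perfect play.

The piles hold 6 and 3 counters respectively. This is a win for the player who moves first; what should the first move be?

Work bottom-up. With no move the player to move loses. Otherwise the position is W if at least one move leads to an L position for the opponent, and L if every move leads to a W.
No move ever increases a pile, so every position that can arise here has a ≤ 6 and b ≤ 3; it is enough to label the cells with 0 ≤ a ≤ 6 and 0 ≤ b ≤ 3.
Every move lowers a or b (never raises either), so fill the grid row by row in increasing a, and left to right within a row: each cell's successors are then already labelled.
      b=0  b=1  b=2  b=3
a=0:    L    L    L    L
a=1:    W    W    W    W
a=2:    L    L    L    L
a=3:    W    W    W    W
a=4:    W    W    W    W
a=5:    W    W    W    W
a=6:    W    W    W    W
Cells with no legal move (terminal, hence L): (0,0), (0,1), (0,2), (0,3).
The remaining L cells, each justified by listing all of its moves:
(2,0): →(1,0)(W) only, which is W, so L
(2,1): →(1,1)(W), (1,0)(W) — all W, so L
(2,2): →(1,2)(W), (1,1)(W) — all W, so L
(2,3): →(1,3)(W), (1,2)(W) — all W, so L
Every other cell has at least one move into one of the L cells above, so it is W.
From (6,3), the L positions reachable in one move are: (2,3).

Move to (2,3).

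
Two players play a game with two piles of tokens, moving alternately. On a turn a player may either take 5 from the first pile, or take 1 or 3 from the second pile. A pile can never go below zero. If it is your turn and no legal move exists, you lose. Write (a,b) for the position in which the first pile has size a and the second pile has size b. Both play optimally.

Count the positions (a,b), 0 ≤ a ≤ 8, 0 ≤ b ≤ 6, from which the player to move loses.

32

Work bottom-up. With no move the player to move loses. Otherwise the position is W if at least one move leads to an L position for the opponent, and L if every move leads to a W.
Every move lowers a or b (never raises either), so fill the grid row by row in increasing a, and left to right within a row: each cell's successors are then already labelled.
      b=0  b=1  b=2  b=3  b=4  b=5  b=6
a=0:    L    W    L    W    L    W    L
a=1:    L    W    L    W    L    W    L
a=2:    L    W    L    W    L    W    L
a=3:    L    W    L    W    L    W    L
a=4:    L    W    L    W    L    W    L
a=5:    W    L    W    L    W    L    W
a=6:    W    L    W    L    W    L    W
a=7:    W    L    W    L    W    L    W
a=8:    W    L    W    L    W    L    W
Cells with no legal move (terminal, hence L): (0,0), (1,0), (2,0), (3,0), (4,0).
The remaining L cells, each justified by listing all of its moves:
(0,2): L (sole option (0,1)(W) is W)
(0,4): L (options (0,3)(W), (0,1)(W) are all W)
(0,6): L (options (0,5)(W), (0,3)(W) are all W)
(1,2): L (sole option (1,1)(W) is W)
(1,4): L (options (1,3)(W), (1,1)(W) are all W)
(1,6): L (options (1,5)(W), (1,3)(W) are all W)
(2,2): L (sole option (2,1)(W) is W)
(2,4): L (options (2,3)(W), (2,1)(W) are all W)
(2,6): L (options (2,5)(W), (2,3)(W) are all W)
(3,2): L (sole option (3,1)(W) is W)
(3,4): L (options (3,3)(W), (3,1)(W) are all W)
(3,6): L (options (3,5)(W), (3,3)(W) are all W)
(4,2): L (sole option (4,1)(W) is W)
(4,4): L (options (4,3)(W), (4,1)(W) are all W)
(4,6): L (options (4,5)(W), (4,3)(W) are all W)
(5,1): L (options (0,1)(W), (5,0)(W) are all W)
(5,3): L (options (0,3)(W), (5,2)(W), (5,0)(W) are all W)
(5,5): L (options (0,5)(W), (5,4)(W), (5,2)(W) are all W)
(6,1): L (options (1,1)(W), (6,0)(W) are all W)
(6,3): L (options (1,3)(W), (6,2)(W), (6,0)(W) are all W)
(6,5): L (options (1,5)(W), (6,4)(W), (6,2)(W) are all W)
(7,1): L (options (2,1)(W), (7,0)(W) are all W)
(7,3): L (options (2,3)(W), (7,2)(W), (7,0)(W) are all W)
(7,5): L (options (2,5)(W), (7,4)(W), (7,2)(W) are all W)
(8,1): L (options (3,1)(W), (8,0)(W) are all W)
(8,3): L (options (3,3)(W), (8,2)(W), (8,0)(W) are all W)
(8,5): L (options (3,5)(W), (8,4)(W), (8,2)(W) are all W)
Every other cell has at least one move into one of the L cells above, so it is W.
L cells per row: a=0: 4, a=1: 4, a=2: 4, a=3: 4, a=4: 4, a=5: 3, a=6: 3, a=7: 3, a=8: 3; total 32.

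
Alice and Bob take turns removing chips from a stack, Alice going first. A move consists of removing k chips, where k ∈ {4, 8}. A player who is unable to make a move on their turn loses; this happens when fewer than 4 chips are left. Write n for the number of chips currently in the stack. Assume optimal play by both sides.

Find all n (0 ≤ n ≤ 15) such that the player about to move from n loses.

0, 1, 2, 3, 12, 13, 14, 15

Work bottom-up. With no move the player to move loses. Otherwise the position is W if at least one move leads to an L position for the opponent, and L if every move leads to a W.
n=0: no move → L
n=1: no move → L
n=2: no move → L
n=3: no move → L
n=4: can move to 0, which is L ⇒ W
n=5: can move to 1, which is L ⇒ W
n=6: can move to 2, which is L ⇒ W
n=7: can move to 3, which is L ⇒ W
n=8: can move to 0, which is L ⇒ W
n=9: can move to 1, which is L ⇒ W
n=10: can move to 2, which is L ⇒ W
n=11: can move to 3, which is L ⇒ W
n=12: moves to 8(W), 4(W); every one is W ⇒ L
n=13: moves to 9(W), 5(W); every one is W ⇒ L
n=14: moves to 10(W), 6(W); every one is W ⇒ L
n=15: moves to 11(W), 7(W); every one is W ⇒ L
Reading off the rows marked L gives the requested list; there are 8 such values of n.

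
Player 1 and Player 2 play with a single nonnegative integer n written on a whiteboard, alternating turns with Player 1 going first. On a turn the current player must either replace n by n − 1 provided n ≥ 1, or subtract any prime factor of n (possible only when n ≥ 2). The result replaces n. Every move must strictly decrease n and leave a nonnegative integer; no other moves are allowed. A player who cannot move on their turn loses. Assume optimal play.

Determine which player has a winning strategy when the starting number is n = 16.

Player 2 wins.

Compute win/loss labels from the base case upward. A position with no move is L. Any other position is W if it can reach an L in one move, else L.
n=0: no move → L
n=1: →0(L), so W
n=2: →0(L), so W
n=3: →0(L), so W
n=4: →2(W), 3(W) — all W, so L
n=5: →0(L), so W
n=6: →4(L), so W
n=7: →0(L), so W
n=8: →6(W), 7(W) — all W, so L
n=9: →8(L), so W
n=10: →8(L), so W
n=11: →0(L), so W
n=12: →9(W), 10(W), 11(W) — all W, so L
n=13: →0(L), so W
n=14: →12(L), so W
n=15: →12(L), so W
n=16: →14(W), 15(W) — all W, so L
Every move from 16 reaches a W position, so the mover loses.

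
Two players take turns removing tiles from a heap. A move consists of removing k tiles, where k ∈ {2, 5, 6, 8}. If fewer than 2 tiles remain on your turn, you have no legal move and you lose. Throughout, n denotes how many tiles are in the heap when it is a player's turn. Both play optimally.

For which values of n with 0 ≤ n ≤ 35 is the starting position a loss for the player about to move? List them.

0, 1, 4, 11, 14, 15, 18, 25, 28, 29, 32

Use the standard recursion: the mover loses at a terminal position; elsewhere, the mover wins exactly when some move hands the opponent an L position.
n=0: no move → L
n=1: no move → L
n=2: can move to 0, which is L ⇒ W
n=3: can move to 1, which is L ⇒ W
n=4: the only move is to 2(W), a W ⇒ L
n=5: can move to 0, which is L ⇒ W
n=6: can move to 4, which is L ⇒ W
n=7: can move to 1, which is L ⇒ W
n=8: can move to 0, which is L ⇒ W
n=9: can move to 4, which is L ⇒ W
n=10: can move to 4, which is L ⇒ W
n=11: moves to 9(W), 6(W), 5(W), 3(W); every one is W ⇒ L
n=12: can move to 4, which is L ⇒ W
n=13: can move to 11, which is L ⇒ W
n=14: moves to 12(W), 9(W), 8(W), 6(W); every one is W ⇒ L
n=15: moves to 13(W), 10(W), 9(W), 7(W); every one is W ⇒ L
n=16: can move to 14, which is L ⇒ W
n=17: can move to 15, which is L ⇒ W
n=18: moves to 16(W), 13(W), 12(W), 10(W); every one is W ⇒ L
n=19: can move to 14, which is L ⇒ W
n=20: can move to 18, which is L ⇒ W
n=21: can move to 15, which is L ⇒ W
n=22: can move to 14, which is L ⇒ W
n=23: can move to 18, which is L ⇒ W
n=24: can move to 18, which is L ⇒ W
n=25: moves to 23(W), 20(W), 19(W), 17(W); every one is W ⇒ L
n=26: can move to 18, which is L ⇒ W
n=27: can move to 25, which is L ⇒ W
n=28: moves to 26(W), 23(W), 22(W), 20(W); every one is W ⇒ L
n=29: moves to 27(W), 24(W), 23(W), 21(W); every one is W ⇒ L
n=30: can move to 28, which is L ⇒ W
n=31: can move to 29, which is L ⇒ W
n=32: moves to 30(W), 27(W), 26(W), 24(W); every one is W ⇒ L
n=33: can move to 28, which is L ⇒ W
n=34: can move to 32, which is L ⇒ W
n=35: can move to 29, which is L ⇒ W
Reading off the rows marked L gives the requested list; there are 11 such values of n.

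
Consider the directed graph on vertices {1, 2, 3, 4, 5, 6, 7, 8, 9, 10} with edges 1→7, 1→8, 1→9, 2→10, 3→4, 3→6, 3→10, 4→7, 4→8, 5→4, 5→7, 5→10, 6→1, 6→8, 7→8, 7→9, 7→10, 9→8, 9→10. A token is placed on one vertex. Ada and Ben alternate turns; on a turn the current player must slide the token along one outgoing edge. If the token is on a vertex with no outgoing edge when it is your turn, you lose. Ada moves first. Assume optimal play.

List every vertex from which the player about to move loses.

Use the standard recursion: the mover loses at a terminal position; elsewhere, the mover wins exactly when some move hands the opponent an L position.
Every edge goes from a vertex to one that appears earlier in the order 8, 10, 9, 7, 4, 5, 1, 6, 2, 3, so processing vertices in that order labels each vertex after all of its successors.
8: no outgoing edge → L
10: no outgoing edge → L
9: W (go to 10, an L position)
7: W (go to 10, an L position)
4: W (go to 8, an L position)
5: W (go to 10, an L position)
1: W (go to 8, an L position)
6: W (go to 8, an L position)
2: W (go to 10, an L position)
3: W (go to 10, an L position)
The losing starting vertices are exactly the entries labelled L in this table (2 of them).

8, 10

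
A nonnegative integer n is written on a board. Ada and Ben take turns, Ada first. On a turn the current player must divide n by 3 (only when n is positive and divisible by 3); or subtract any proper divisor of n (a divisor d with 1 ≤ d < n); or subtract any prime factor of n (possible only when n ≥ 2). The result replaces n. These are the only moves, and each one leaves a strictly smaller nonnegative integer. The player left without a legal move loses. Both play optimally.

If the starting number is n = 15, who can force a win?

Ada wins.

Work bottom-up. With no move the player to move loses. Otherwise the position is W if at least one move leads to an L position for the opponent, and L if every move leads to a W.
n=0: no move → L
n=1: no move → L
n=2: W (go to 0, an L position)
n=3: W (go to 0, an L position)
n=4: L (options 2(W), 3(W) are all W)
n=5: W (go to 0, an L position)
n=6: W (go to 4, an L position)
n=7: W (go to 0, an L position)
n=8: W (go to 4, an L position)
n=9: L (options 3(W), 6(W), 8(W) are all W)
n=10: W (go to 9, an L position)
n=11: W (go to 0, an L position)
n=12: W (go to 4, an L position)
n=13: W (go to 0, an L position)
n=14: L (options 7(W), 12(W), 13(W) are all W)
n=15: W (go to 14, an L position)
The starting position 15 is W: Ada should move to 14, handing over an L position.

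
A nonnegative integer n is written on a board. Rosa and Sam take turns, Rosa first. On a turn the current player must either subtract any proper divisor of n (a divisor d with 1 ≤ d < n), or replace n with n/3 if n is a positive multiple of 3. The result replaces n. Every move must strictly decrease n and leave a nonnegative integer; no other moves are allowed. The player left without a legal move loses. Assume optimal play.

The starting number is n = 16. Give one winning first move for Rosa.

Move to 15.

Label each position W (a win for the player to move) or L (a loss). A position with no legal move is L; any other position is W exactly when some move reaches an L, and L when every move reaches a W.
n=0: no move → L
n=1: no move → L
n=2: W (go to 1, an L position)
n=3: W (go to 1, an L position)
n=4: L (options 2(W), 3(W) are all W)
n=5: W (go to 4, an L position)
n=6: W (go to 4, an L position)
n=7: L (sole option 6(W) is W)
n=8: W (go to 4, an L position)
n=9: L (options 3(W), 6(W), 8(W) are all W)
n=10: W (go to 9, an L position)
n=11: L (sole option 10(W) is W)
n=12: W (go to 4, an L position)
n=13: L (sole option 12(W) is W)
n=14: W (go to 7, an L position)
n=15: L (options 5(W), 10(W), 12(W), 14(W) are all W)
n=16: W (go to 15, an L position)
From 16, the L positions reachable in one move are: 15.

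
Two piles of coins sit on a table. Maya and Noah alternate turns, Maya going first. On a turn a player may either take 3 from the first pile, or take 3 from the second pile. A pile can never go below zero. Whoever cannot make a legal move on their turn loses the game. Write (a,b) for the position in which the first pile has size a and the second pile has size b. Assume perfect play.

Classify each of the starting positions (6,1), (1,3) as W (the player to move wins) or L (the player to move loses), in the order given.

(6,1): L, (1,3): W

Classify positions by backward induction: terminal positions (no move available) are L. From any other position, the mover wins iff some move reaches an L.
No move ever increases a pile, so every position that can arise here has a ≤ 6 and b ≤ 3; it is enough to label the cells with 0 ≤ a ≤ 6 and 0 ≤ b ≤ 3.
Every move lowers a or b (never raises either), so fill the grid row by row in increasing a, and left to right within a row: each cell's successors are then already labelled.
      b=0  b=1  b=2  b=3
a=0:    L    L    L    W
a=1:    L    L    L    W
a=2:    L    L    L    W
a=3:    W    W    W    L
a=4:    W    W    W    L
a=5:    W    W    W    L
a=6:    L    L    L    W
Cells with no legal move (terminal, hence L): (0,0), (0,1), (0,2), (1,0), (1,1), (1,2), (2,0), (2,1), (2,2).
The remaining L cells, each justified by listing all of its moves:
(3,3): →(0,3)(W), (3,0)(W) — all W, so L
(4,3): →(1,3)(W), (4,0)(W) — all W, so L
(5,3): →(2,3)(W), (5,0)(W) — all W, so L
(6,0): →(3,0)(W) only, which is W, so L
(6,1): →(3,1)(W) only, which is W, so L
(6,2): →(3,2)(W) only, which is W, so L
Every other cell has at least one move into one of the L cells above, so it is W.
(6,1): one of the L cells justified above, so L
(1,3): the move to (1,0) reaches an L cell, so W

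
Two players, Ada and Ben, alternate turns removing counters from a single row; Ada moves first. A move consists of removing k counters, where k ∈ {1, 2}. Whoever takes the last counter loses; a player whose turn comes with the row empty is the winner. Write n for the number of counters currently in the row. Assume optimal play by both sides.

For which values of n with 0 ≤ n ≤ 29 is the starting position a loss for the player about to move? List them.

Use the standard recursion: the mover wins at a terminal position; elsewhere, the mover wins exactly when some move hands the opponent an L position.
n=0: no move; the opponent has just taken the last counter and therefore loses → W
n=1: L (sole option 0(W) is W)
n=2: W (go to 1, an L position)
n=3: W (go to 1, an L position)
n=4: L (options 3(W), 2(W) are all W)
n=5: W (go to 4, an L position)
n=6: W (go to 4, an L position)
n=7: L (options 6(W), 5(W) are all W)
n=8: W (go to 7, an L position)
n=9: W (go to 7, an L position)
n=10: L (options 9(W), 8(W) are all W)
n=11: W (go to 10, an L position)
n=12: W (go to 10, an L position)
n=13: L (options 12(W), 11(W) are all W)
n=14: W (go to 13, an L position)
n=15: W (go to 13, an L position)
n=16: L (options 15(W), 14(W) are all W)
n=17: W (go to 16, an L position)
n=18: W (go to 16, an L position)
n=19: L (options 18(W), 17(W) are all W)
n=20: W (go to 19, an L position)
n=21: W (go to 19, an L position)
n=22: L (options 21(W), 20(W) are all W)
n=23: W (go to 22, an L position)
n=24: W (go to 22, an L position)
n=25: L (options 24(W), 23(W) are all W)
n=26: W (go to 25, an L position)
n=27: W (go to 25, an L position)
n=28: L (options 27(W), 26(W) are all W)
n=29: W (go to 28, an L position)
The losing starting values of n are exactly the entries labelled L in this table (10 of them).

1, 4, 7, 10, 13, 16, 19, 22, 25, 28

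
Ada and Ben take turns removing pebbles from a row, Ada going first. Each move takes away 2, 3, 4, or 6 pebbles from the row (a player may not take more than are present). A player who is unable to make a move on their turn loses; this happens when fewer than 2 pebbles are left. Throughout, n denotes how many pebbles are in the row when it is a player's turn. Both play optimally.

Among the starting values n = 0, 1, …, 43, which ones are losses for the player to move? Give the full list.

0, 1, 8, 9, 16, 17, 24, 25, 32, 33, 40, 41

Build the W/L table. Terminal = L. A non-terminal position is W if it has a move to some L; otherwise it is L.
n=0: no move → L
n=1: no move → L
n=2: can move to 0, which is L ⇒ W
n=3: can move to 1, which is L ⇒ W
n=4: can move to 1, which is L ⇒ W
n=5: can move to 1, which is L ⇒ W
n=6: can move to 0, which is L ⇒ W
n=7: can move to 1, which is L ⇒ W
n=8: moves to 6(W), 5(W), 4(W), 2(W); every one is W ⇒ L
n=9: moves to 7(W), 6(W), 5(W), 3(W); every one is W ⇒ L
n=10: can move to 8, which is L ⇒ W
n=11: can move to 9, which is L ⇒ W
n=12: can move to 9, which is L ⇒ W
n=13: can move to 9, which is L ⇒ W
n=14: can move to 8, which is L ⇒ W
n=15: can move to 9, which is L ⇒ W
n=16: moves to 14(W), 13(W), 12(W), 10(W); every one is W ⇒ L
n=17: moves to 15(W), 14(W), 13(W), 11(W); every one is W ⇒ L
n=18: can move to 16, which is L ⇒ W
n=19: can move to 17, which is L ⇒ W
n=20: can move to 17, which is L ⇒ W
n=21: can move to 17, which is L ⇒ W
n=22: can move to 16, which is L ⇒ W
n=23: can move to 17, which is L ⇒ W
n=24: moves to 22(W), 21(W), 20(W), 18(W); every one is W ⇒ L
n=25: moves to 23(W), 22(W), 21(W), 19(W); every one is W ⇒ L
n=26: can move to 24, which is L ⇒ W
n=27: can move to 25, which is L ⇒ W
n=28: can move to 25, which is L ⇒ W
n=29: can move to 25, which is L ⇒ W
n=30: can move to 24, which is L ⇒ W
n=31: can move to 25, which is L ⇒ W
n=32: moves to 30(W), 29(W), 28(W), 26(W); every one is W ⇒ L
n=33: moves to 31(W), 30(W), 29(W), 27(W); every one is W ⇒ L
n=34: can move to 32, which is L ⇒ W
n=35: can move to 33, which is L ⇒ W
n=36: can move to 33, which is L ⇒ W
n=37: can move to 33, which is L ⇒ W
n=38: can move to 32, which is L ⇒ W
n=39: can move to 33, which is L ⇒ W
n=40: moves to 38(W), 37(W), 36(W), 34(W); every one is W ⇒ L
n=41: moves to 39(W), 38(W), 37(W), 35(W); every one is W ⇒ L
n=42: can move to 40, which is L ⇒ W
n=43: can move to 41, which is L ⇒ W
Reading off the rows marked L gives the requested list; there are 12 such values of n.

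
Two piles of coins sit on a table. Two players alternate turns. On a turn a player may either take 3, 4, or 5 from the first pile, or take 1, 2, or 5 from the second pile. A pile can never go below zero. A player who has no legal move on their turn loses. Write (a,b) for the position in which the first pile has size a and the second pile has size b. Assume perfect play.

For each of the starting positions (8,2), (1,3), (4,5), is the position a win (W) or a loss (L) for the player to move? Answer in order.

(8,2): W, (1,3): L, (4,5): W

Label each position W (a win for the player to move) or L (a loss). A position with no legal move is L; any other position is W exactly when some move reaches an L, and L when every move reaches a W.
No move ever increases a pile, so every position that can arise here has a ≤ 8 and b ≤ 5; it is enough to label the cells with 0 ≤ a ≤ 8 and 0 ≤ b ≤ 5.
Every move lowers a or b (never raises either), so fill the grid row by row in increasing a, and left to right within a row: each cell's successors are then already labelled.
      b=0  b=1  b=2  b=3  b=4  b=5
a=0:    L    W    W    L    W    W
a=1:    L    W    W    L    W    W
a=2:    L    W    W    L    W    W
a=3:    W    L    W    W    L    W
a=4:    W    L    W    W    L    W
a=5:    W    L    W    W    L    W
a=6:    W    W    L    W    W    L
a=7:    W    W    L    W    W    L
a=8:    L    W    W    L    W    W
Cells with no legal move (terminal, hence L): (0,0), (1,0), (2,0).
The remaining L cells, each justified by listing all of its moves:
(0,3): →(0,2)(W), (0,1)(W) — all W, so L
(1,3): →(1,2)(W), (1,1)(W) — all W, so L
(2,3): →(2,2)(W), (2,1)(W) — all W, so L
(3,1): →(0,1)(W), (3,0)(W) — all W, so L
(3,4): →(0,4)(W), (3,3)(W), (3,2)(W) — all W, so L
(4,1): →(1,1)(W), (0,1)(W), (4,0)(W) — all W, so L
(4,4): →(1,4)(W), (0,4)(W), (4,3)(W), (4,2)(W) — all W, so L
(5,1): →(2,1)(W), (1,1)(W), (0,1)(W), (5,0)(W) — all W, so L
(5,4): →(2,4)(W), (1,4)(W), (0,4)(W), (5,3)(W), (5,2)(W) — all W, so L
(6,2): →(3,2)(W), (2,2)(W), (1,2)(W), (6,1)(W), (6,0)(W) — all W, so L
(6,5): →(3,5)(W), (2,5)(W), (1,5)(W), (6,4)(W), (6,3)(W), (6,0)(W) — all W, so L
(7,2): →(4,2)(W), (3,2)(W), (2,2)(W), (7,1)(W), (7,0)(W) — all W, so L
(7,5): →(4,5)(W), (3,5)(W), (2,5)(W), (7,4)(W), (7,3)(W), (7,0)(W) — all W, so L
(8,0): →(5,0)(W), (4,0)(W), (3,0)(W) — all W, so L
(8,3): →(5,3)(W), (4,3)(W), (3,3)(W), (8,2)(W), (8,1)(W) — all W, so L
Every other cell has at least one move into one of the L cells above, so it is W.
(8,2): the move to (8,0) reaches an L cell, so W
(1,3): one of the L cells justified above, so L
(4,5): the move to (4,4) reaches an L cell, so W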